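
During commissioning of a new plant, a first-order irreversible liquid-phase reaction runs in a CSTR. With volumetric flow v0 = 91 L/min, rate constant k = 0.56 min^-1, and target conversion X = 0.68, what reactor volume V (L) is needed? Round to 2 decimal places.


V = v0 * X / (k * (1 - X))
V = 91 * 0.68 / (0.56 * (1 - 0.68))
V = 61.88 / (0.56 * 0.32)
V = 61.88 / 0.1792
V = 345.31 L


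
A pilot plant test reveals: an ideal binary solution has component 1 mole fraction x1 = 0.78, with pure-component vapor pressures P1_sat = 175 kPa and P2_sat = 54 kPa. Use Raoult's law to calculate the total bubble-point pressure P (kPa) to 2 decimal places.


P = x1*P1_sat + x2*P2_sat
x2 = 1 - x1 = 1 - 0.78 = 0.22
P = 0.78*175 + 0.22*54
P = 136.5 + 11.88
P = 148.38 kPa


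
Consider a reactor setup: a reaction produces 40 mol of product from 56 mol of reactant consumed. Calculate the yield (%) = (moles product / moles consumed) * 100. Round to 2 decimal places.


Yield = (moles product / moles consumed) * 100%
Yield = (40 / 56) * 100
Yield = 0.7143 * 100
Yield = 71.43%


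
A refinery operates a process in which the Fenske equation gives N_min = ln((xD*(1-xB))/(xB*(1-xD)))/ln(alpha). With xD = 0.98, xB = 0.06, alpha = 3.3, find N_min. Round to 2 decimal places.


N_min = ln((xD*(1-xB))/(xB*(1-xD))) / ln(alpha)
Numerator inside ln: 0.9212 / 0.0012 = 767.666667
ln(767.666667) = 6.643356
ln(alpha) = ln(3.3) = 1.193922
N_min = 6.643356 / 1.193922 = 5.56


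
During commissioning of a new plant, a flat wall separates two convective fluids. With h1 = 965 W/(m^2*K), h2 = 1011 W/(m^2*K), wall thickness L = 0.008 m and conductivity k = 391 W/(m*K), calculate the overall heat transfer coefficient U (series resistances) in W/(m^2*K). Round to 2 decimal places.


1/U = 1/h1 + L/k + 1/h2
1/U = 1/965 + 0.008/391 + 1/1011
1/U = 0.0010362694 + 2.04604e-05 + 0.0009891197
1/U = 0.0020458495
U = 488.79 W/(m^2*K)


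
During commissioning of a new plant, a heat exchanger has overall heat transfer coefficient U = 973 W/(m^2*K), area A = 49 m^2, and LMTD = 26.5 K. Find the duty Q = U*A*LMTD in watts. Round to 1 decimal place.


Q = U * A * LMTD
Q = 973 * 49 * 26.5
Q = 1263440.5 W


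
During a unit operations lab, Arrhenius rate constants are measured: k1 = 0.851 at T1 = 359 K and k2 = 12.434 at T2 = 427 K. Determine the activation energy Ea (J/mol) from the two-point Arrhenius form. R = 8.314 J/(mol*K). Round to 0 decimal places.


Ea = R * ln(k2/k1) / (1/T1 - 1/T2)
ln(k2/k1) = ln(12.434/0.851) = 2.6817778
1/T1 - 1/T2 = 1/359 - 1/427 = 0.000443594946
Ea = 8.314 * 2.6817778 / 0.000443594946
Ea = 50263 J/mol


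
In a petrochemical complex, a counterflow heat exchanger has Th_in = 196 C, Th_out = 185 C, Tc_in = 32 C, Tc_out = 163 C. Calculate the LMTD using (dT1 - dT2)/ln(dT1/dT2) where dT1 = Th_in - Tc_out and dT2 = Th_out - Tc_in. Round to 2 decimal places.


dT1 = Th_in - Tc_out = 196 - 163 = 33
dT2 = Th_out - Tc_in = 185 - 32 = 153
LMTD = (dT1 - dT2) / ln(dT1/dT2)
LMTD = (33 - 153) / ln(33/153)
LMTD = 78.23 K


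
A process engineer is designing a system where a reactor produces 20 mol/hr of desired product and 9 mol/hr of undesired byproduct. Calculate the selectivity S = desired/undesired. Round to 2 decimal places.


S = desired product rate / undesired product rate
S = 20 / 9
S = 2.22


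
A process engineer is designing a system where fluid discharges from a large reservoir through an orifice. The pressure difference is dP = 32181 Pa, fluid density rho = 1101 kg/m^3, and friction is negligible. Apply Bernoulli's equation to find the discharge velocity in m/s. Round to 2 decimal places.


v = sqrt(2*dP/rho)
v = sqrt(2*32181/1101)
v = sqrt(58.457766)
v = 7.65 m/s


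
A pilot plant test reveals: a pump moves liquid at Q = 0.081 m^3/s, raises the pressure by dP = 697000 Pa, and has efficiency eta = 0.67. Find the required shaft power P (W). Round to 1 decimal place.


P = Q * dP / eta
P = 0.081 * 697000 / 0.67
P = 56457.0 / 0.67
P = 84264.2 W


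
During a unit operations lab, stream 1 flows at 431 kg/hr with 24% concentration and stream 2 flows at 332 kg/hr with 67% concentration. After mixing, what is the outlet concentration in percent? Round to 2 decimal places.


Mass balance on solute: F1*x1 + F2*x2 = F3*x3
F3 = F1 + F2 = 431 + 332 = 763 kg/hr
x3 = (F1*x1 + F2*x2)/F3
x3 = (431*0.24 + 332*0.67) / 763
x3 = 42.71%


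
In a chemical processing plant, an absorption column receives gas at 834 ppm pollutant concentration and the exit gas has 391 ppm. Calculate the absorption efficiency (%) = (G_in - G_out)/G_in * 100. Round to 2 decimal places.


Efficiency = (G_in - G_out) / G_in * 100%
Efficiency = (834 - 391) / 834 * 100
Efficiency = 443 / 834 * 100
Efficiency = 53.12%


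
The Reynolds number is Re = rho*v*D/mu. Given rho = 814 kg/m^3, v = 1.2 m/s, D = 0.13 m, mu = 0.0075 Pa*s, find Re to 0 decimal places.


Re = rho * v * D / mu
Re = 814 * 1.2 * 0.13 / 0.0075
Re = 126.984 / 0.0075
Re = 16931


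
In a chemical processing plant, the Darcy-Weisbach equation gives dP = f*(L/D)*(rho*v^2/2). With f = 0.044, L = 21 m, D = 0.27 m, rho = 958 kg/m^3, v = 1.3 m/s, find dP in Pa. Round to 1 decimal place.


dP = f * (L/D) * (rho*v^2/2)
dP = 0.044 * (21/0.27) * (958*1.3^2/2)
L/D = 77.77777778
rho*v^2/2 = 958*1.69/2 = 809.51
dP = 0.044 * 77.77777778 * 809.51
dP = 2770.3 Pa


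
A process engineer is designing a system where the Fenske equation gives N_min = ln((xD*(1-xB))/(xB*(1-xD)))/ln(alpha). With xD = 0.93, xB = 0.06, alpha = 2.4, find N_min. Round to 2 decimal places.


N_min = ln((xD*(1-xB))/(xB*(1-xD))) / ln(alpha)
Numerator inside ln: 0.8742 / 0.0042 = 208.142857
ln(208.142857) = 5.338225
ln(alpha) = ln(2.4) = 0.875469
N_min = 5.338225 / 0.875469 = 6.10


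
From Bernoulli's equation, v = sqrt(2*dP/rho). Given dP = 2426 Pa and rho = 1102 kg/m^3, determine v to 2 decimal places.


v = sqrt(2*dP/rho)
v = sqrt(2*2426/1102)
v = sqrt(4.402904)
v = 2.10 m/s


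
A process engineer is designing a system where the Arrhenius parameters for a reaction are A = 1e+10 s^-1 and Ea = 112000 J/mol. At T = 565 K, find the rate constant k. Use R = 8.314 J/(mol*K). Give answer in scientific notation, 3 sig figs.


k = A * exp(-Ea/(R*T))
k = 1e+10 * exp(-112000 / (8.314 * 565))
k = 1e+10 * exp(-23.842926)
k = 4.42e-01


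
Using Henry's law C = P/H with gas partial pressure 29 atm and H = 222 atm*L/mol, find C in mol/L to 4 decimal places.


C = P / H
C = 29 / 222
C = 0.1306 mol/L


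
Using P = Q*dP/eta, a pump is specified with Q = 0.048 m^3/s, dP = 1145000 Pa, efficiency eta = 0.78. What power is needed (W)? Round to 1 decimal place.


P = Q * dP / eta
P = 0.048 * 1145000 / 0.78
P = 54960.0 / 0.78
P = 70461.5 W


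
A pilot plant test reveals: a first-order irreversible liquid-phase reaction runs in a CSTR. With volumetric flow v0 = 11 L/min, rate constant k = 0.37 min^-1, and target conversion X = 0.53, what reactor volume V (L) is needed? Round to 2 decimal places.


V = v0 * X / (k * (1 - X))
V = 11 * 0.53 / (0.37 * (1 - 0.53))
V = 5.83 / (0.37 * 0.47)
V = 5.83 / 0.1739
V = 33.53 L


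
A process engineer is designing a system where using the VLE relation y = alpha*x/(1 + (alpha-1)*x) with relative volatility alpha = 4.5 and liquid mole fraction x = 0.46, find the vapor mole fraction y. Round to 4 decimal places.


y = alpha*x / (1 + (alpha-1)*x)
y = 4.5*0.46 / (1 + (4.5-1)*0.46)
y = 2.07 / (1 + 1.61)
y = 2.07 / 2.61
y = 0.7931


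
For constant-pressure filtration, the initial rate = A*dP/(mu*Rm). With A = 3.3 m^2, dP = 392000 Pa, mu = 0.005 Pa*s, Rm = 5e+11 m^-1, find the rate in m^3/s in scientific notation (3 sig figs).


rate = A * dP / (mu * Rm)
rate = 3.3 * 392000 / (0.005 * 5e+11)
rate = 1293600.0 / 2.500e+09
rate = 5.17e-04 m^3/s


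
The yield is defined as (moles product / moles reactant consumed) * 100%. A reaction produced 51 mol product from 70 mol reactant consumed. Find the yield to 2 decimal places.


Yield = (moles product / moles consumed) * 100%
Yield = (51 / 70) * 100
Yield = 0.7286 * 100
Yield = 72.86%


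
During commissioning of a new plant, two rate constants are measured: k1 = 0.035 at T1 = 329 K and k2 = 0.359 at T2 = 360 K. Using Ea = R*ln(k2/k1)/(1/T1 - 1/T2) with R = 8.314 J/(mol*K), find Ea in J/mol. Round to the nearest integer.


Ea = R * ln(k2/k1) / (1/T1 - 1/T2)
ln(k2/k1) = ln(0.359/0.035) = 2.3279743
1/T1 - 1/T2 = 1/329 - 1/360 = 0.0002617359
Ea = 8.314 * 2.3279743 / 0.0002617359
Ea = 73948 J/mol


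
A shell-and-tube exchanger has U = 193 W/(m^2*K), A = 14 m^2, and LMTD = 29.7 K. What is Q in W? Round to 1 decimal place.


Q = U * A * LMTD
Q = 193 * 14 * 29.7
Q = 80249.4 W


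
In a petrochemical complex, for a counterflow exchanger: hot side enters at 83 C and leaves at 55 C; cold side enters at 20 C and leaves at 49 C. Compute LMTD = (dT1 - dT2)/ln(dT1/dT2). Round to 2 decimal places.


dT1 = Th_in - Tc_out = 83 - 49 = 34
dT2 = Th_out - Tc_in = 55 - 20 = 35
LMTD = (dT1 - dT2) / ln(dT1/dT2)
LMTD = (34 - 35) / ln(34/35)
LMTD = 34.50 K


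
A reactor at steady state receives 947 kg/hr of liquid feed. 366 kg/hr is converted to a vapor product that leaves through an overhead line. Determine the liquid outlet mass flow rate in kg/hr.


Steady-state mass balance on the main outlet: F_out = F_in - F_removed
F_out = 947 - 366
F_out = 581 kg/hr


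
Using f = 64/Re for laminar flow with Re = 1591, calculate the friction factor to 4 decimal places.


f = 64 / Re
f = 64 / 1591
f = 0.0402


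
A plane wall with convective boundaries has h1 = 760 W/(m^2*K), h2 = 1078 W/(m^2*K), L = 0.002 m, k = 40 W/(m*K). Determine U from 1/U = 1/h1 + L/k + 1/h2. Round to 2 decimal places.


1/U = 1/h1 + L/k + 1/h2
1/U = 1/760 + 0.002/40 + 1/1078
1/U = 0.0013157895 + 5e-05 + 0.0009276438
1/U = 0.0022934333
U = 436.03 W/(m^2*K)


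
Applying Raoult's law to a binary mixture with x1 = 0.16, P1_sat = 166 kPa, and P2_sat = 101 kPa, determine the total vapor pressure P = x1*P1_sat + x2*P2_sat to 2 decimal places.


P = x1*P1_sat + x2*P2_sat
x2 = 1 - x1 = 1 - 0.16 = 0.84
P = 0.16*166 + 0.84*101
P = 26.56 + 84.84
P = 111.40 kPa


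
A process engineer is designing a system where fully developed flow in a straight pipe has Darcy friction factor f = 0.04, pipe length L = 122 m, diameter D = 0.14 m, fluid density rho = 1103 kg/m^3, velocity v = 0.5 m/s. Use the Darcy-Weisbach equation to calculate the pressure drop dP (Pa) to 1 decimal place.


dP = f * (L/D) * (rho*v^2/2)
dP = 0.04 * (122/0.14) * (1103*0.5^2/2)
L/D = 871.42857143
rho*v^2/2 = 1103*0.25/2 = 137.875
dP = 0.04 * 871.42857143 * 137.875
dP = 4805.9 Pa


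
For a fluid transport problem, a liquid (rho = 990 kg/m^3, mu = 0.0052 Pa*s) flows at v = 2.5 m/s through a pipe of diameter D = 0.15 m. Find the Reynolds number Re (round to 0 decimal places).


Re = rho * v * D / mu
Re = 990 * 2.5 * 0.15 / 0.0052
Re = 371.25 / 0.0052
Re = 71394


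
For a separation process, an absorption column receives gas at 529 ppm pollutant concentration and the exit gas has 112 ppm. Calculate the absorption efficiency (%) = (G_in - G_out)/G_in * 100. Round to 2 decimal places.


Efficiency = (G_in - G_out) / G_in * 100%
Efficiency = (529 - 112) / 529 * 100
Efficiency = 417 / 529 * 100
Efficiency = 78.83%


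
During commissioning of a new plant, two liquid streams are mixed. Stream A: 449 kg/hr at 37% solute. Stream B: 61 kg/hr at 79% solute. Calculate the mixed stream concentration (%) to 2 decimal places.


Mass balance on solute: F1*x1 + F2*x2 = F3*x3
F3 = F1 + F2 = 449 + 61 = 510 kg/hr
x3 = (F1*x1 + F2*x2)/F3
x3 = (449*0.37 + 61*0.79) / 510
x3 = 42.02%


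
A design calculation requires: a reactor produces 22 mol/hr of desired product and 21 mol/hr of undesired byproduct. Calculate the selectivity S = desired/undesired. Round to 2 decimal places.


S = desired product rate / undesired product rate
S = 22 / 21
S = 1.05


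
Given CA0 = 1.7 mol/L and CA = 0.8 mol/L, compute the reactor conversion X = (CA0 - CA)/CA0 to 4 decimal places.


X = (CA0 - CA) / CA0
X = (1.7 - 0.8) / 1.7
X = 0.9 / 1.7
X = 0.5294


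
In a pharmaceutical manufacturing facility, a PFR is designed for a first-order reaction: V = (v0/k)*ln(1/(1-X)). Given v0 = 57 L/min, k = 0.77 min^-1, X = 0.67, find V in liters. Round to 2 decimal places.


V = (v0/k) * ln(1/(1-X))
V = (57/0.77) * ln(1/(1-0.67))
V = 74.025974 * ln(3.030303)
V = 74.025974 * 1.108663
V = 82.07 L


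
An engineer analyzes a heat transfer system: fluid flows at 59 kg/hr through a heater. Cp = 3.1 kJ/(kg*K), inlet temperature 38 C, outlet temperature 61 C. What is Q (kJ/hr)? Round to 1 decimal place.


Q = m_dot * Cp * (T2 - T1)
Q = 59 * 3.1 * (61 - 38)
Q = 59 * 3.1 * 23
Q = 4206.7 kJ/hr


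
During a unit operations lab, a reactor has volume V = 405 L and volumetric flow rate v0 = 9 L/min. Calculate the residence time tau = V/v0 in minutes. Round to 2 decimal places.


tau = V / v0
tau = 405 / 9
tau = 45.00 min


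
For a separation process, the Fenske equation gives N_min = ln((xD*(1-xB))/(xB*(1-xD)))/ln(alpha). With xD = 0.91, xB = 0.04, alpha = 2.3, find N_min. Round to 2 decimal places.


N_min = ln((xD*(1-xB))/(xB*(1-xD))) / ln(alpha)
Numerator inside ln: 0.8736 / 0.0036 = 242.666667
ln(242.666667) = 5.491689
ln(alpha) = ln(2.3) = 0.832909
N_min = 5.491689 / 0.832909 = 6.59


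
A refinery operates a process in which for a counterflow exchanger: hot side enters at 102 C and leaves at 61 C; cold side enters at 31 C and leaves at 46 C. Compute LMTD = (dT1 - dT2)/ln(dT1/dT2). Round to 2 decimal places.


dT1 = Th_in - Tc_out = 102 - 46 = 56
dT2 = Th_out - Tc_in = 61 - 31 = 30
LMTD = (dT1 - dT2) / ln(dT1/dT2)
LMTD = (56 - 30) / ln(56/30)
LMTD = 41.66 K


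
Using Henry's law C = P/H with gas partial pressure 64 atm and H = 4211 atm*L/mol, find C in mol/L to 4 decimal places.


C = P / H
C = 64 / 4211
C = 0.0152 mol/L


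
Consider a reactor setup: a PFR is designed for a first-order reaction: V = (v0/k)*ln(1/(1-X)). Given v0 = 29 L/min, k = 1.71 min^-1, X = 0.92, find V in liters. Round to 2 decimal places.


V = (v0/k) * ln(1/(1-X))
V = (29/1.71) * ln(1/(1-0.92))
V = 16.959064 * ln(12.5)
V = 16.959064 * 2.525729
V = 42.83 L


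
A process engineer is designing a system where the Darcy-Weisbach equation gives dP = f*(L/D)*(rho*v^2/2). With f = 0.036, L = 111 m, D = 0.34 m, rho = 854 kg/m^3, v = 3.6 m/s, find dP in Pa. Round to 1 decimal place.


dP = f * (L/D) * (rho*v^2/2)
dP = 0.036 * (111/0.34) * (854*3.6^2/2)
L/D = 326.47058824
rho*v^2/2 = 854*12.96/2 = 5533.92
dP = 0.036 * 326.47058824 * 5533.92
dP = 65039.8 Pa


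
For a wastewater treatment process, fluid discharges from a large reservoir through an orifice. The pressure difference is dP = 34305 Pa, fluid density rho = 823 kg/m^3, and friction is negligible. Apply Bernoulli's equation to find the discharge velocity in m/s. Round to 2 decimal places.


v = sqrt(2*dP/rho)
v = sqrt(2*34305/823)
v = sqrt(83.365735)
v = 9.13 m/s


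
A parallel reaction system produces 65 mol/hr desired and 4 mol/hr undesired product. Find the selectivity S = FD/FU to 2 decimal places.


S = desired product rate / undesired product rate
S = 65 / 4
S = 16.25


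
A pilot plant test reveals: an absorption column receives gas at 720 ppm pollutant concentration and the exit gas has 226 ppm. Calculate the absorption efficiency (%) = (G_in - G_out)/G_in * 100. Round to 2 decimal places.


Efficiency = (G_in - G_out) / G_in * 100%
Efficiency = (720 - 226) / 720 * 100
Efficiency = 494 / 720 * 100
Efficiency = 68.61%


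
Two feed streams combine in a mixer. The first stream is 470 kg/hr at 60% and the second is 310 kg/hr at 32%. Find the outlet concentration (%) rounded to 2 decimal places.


Mass balance on solute: F1*x1 + F2*x2 = F3*x3
F3 = F1 + F2 = 470 + 310 = 780 kg/hr
x3 = (F1*x1 + F2*x2)/F3
x3 = (470*0.6 + 310*0.32) / 780
x3 = 48.87%


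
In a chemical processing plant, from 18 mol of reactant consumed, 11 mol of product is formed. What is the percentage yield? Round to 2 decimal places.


Yield = (moles product / moles consumed) * 100%
Yield = (11 / 18) * 100
Yield = 0.6111 * 100
Yield = 61.11%


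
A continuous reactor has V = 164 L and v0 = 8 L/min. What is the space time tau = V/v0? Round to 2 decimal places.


tau = V / v0
tau = 164 / 8
tau = 20.50 min


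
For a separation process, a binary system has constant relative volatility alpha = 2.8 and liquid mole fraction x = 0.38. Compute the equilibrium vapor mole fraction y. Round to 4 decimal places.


y = alpha*x / (1 + (alpha-1)*x)
y = 2.8*0.38 / (1 + (2.8-1)*0.38)
y = 1.064 / (1 + 0.684)
y = 1.064 / 1.684
y = 0.6318


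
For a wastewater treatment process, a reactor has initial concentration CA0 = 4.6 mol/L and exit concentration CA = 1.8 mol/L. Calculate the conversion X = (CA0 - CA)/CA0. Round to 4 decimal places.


X = (CA0 - CA) / CA0
X = (4.6 - 1.8) / 4.6
X = 2.8 / 4.6
X = 0.6087


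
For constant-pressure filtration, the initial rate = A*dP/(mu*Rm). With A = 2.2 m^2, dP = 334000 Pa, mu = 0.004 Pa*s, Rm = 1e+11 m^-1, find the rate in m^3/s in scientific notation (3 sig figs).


rate = A * dP / (mu * Rm)
rate = 2.2 * 334000 / (0.004 * 1e+11)
rate = 734800.0 / 4.000e+08
rate = 1.84e-03 m^3/s


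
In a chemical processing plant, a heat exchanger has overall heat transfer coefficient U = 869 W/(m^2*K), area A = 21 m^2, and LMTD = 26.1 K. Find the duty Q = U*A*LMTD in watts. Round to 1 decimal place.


Q = U * A * LMTD
Q = 869 * 21 * 26.1
Q = 476298.9 W


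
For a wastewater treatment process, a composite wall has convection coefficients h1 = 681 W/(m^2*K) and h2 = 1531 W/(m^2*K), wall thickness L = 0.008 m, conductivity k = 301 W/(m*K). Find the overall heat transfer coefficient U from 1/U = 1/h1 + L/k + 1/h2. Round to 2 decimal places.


1/U = 1/h1 + L/k + 1/h2
1/U = 1/681 + 0.008/301 + 1/1531
1/U = 0.0014684288 + 2.65781e-05 + 0.0006531679
1/U = 0.0021481748
U = 465.51 W/(m^2*K)


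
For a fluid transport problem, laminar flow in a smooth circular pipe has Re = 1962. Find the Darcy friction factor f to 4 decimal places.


f = 64 / Re
f = 64 / 1962
f = 0.0326


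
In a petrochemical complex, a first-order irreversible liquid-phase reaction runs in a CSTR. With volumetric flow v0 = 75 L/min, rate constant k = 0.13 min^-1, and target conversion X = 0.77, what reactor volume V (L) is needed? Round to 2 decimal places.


V = v0 * X / (k * (1 - X))
V = 75 * 0.77 / (0.13 * (1 - 0.77))
V = 57.75 / (0.13 * 0.23)
V = 57.75 / 0.0299
V = 1931.44 L


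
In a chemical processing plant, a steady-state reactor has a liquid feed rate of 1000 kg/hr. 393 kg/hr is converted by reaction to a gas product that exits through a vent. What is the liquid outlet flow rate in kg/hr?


Steady-state mass balance on the main outlet: F_out = F_in - F_removed
F_out = 1000 - 393
F_out = 607 kg/hr


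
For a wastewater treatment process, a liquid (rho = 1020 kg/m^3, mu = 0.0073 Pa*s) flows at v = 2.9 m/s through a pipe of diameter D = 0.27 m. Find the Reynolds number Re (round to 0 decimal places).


Re = rho * v * D / mu
Re = 1020 * 2.9 * 0.27 / 0.0073
Re = 798.66 / 0.0073
Re = 109405


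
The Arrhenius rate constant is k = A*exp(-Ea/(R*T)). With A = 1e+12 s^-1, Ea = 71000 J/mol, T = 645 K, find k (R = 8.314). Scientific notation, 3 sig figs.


k = A * exp(-Ea/(R*T))
k = 1e+12 * exp(-71000 / (8.314 * 645))
k = 1e+12 * exp(-13.240019)
k = 1.78e+06


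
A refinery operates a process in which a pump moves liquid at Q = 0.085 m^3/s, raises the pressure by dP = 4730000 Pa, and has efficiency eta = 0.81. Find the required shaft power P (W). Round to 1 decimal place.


P = Q * dP / eta
P = 0.085 * 4730000 / 0.81
P = 402050.0 / 0.81
P = 496358.0 W


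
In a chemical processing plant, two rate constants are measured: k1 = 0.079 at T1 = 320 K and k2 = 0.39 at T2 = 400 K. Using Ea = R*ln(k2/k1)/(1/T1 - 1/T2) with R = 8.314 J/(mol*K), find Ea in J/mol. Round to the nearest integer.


Ea = R * ln(k2/k1) / (1/T1 - 1/T2)
ln(k2/k1) = ln(0.39/0.079) = 1.5966989
1/T1 - 1/T2 = 1/320 - 1/400 = 0.000625
Ea = 8.314 * 1.5966989 / 0.000625
Ea = 21240 J/mol


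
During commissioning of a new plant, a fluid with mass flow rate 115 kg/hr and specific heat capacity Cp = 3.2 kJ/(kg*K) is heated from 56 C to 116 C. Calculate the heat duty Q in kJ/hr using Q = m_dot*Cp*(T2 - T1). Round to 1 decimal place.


Q = m_dot * Cp * (T2 - T1)
Q = 115 * 3.2 * (116 - 56)
Q = 115 * 3.2 * 60
Q = 22080.0 kJ/hr


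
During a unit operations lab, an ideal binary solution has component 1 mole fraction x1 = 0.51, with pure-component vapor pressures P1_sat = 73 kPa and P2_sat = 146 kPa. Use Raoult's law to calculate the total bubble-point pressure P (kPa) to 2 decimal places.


P = x1*P1_sat + x2*P2_sat
x2 = 1 - x1 = 1 - 0.51 = 0.49
P = 0.51*73 + 0.49*146
P = 37.23 + 71.54
P = 108.77 kPa


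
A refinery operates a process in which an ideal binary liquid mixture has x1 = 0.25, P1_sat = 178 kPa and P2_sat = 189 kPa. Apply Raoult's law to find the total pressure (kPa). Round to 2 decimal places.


P = x1*P1_sat + x2*P2_sat
x2 = 1 - x1 = 1 - 0.25 = 0.75
P = 0.25*178 + 0.75*189
P = 44.5 + 141.75
P = 186.25 kPa


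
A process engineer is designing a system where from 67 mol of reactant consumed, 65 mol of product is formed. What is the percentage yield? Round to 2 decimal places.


Yield = (moles product / moles consumed) * 100%
Yield = (65 / 67) * 100
Yield = 0.9701 * 100
Yield = 97.01%


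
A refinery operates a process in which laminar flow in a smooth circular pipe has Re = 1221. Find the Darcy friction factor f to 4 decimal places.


f = 64 / Re
f = 64 / 1221
f = 0.0524


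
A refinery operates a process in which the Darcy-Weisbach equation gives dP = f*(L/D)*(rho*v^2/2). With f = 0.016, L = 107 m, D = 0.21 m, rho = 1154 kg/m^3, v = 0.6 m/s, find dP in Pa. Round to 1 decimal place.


dP = f * (L/D) * (rho*v^2/2)
dP = 0.016 * (107/0.21) * (1154*0.6^2/2)
L/D = 509.52380952
rho*v^2/2 = 1154*0.36/2 = 207.72
dP = 0.016 * 509.52380952 * 207.72
dP = 1693.4 Pa


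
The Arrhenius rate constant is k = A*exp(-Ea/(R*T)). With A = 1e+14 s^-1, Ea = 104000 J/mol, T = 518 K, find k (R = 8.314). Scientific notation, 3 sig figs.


k = A * exp(-Ea/(R*T))
k = 1e+14 * exp(-104000 / (8.314 * 518))
k = 1e+14 * exp(-24.148689)
k = 3.25e+03


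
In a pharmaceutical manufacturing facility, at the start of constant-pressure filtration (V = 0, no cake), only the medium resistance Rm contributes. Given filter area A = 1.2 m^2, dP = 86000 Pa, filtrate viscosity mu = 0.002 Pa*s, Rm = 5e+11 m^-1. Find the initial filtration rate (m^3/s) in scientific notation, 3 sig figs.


rate = A * dP / (mu * Rm)
rate = 1.2 * 86000 / (0.002 * 5e+11)
rate = 103200.0 / 1.000e+09
rate = 1.03e-04 m^3/s


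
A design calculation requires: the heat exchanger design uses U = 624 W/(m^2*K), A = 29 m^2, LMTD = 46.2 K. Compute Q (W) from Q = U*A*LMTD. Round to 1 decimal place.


Q = U * A * LMTD
Q = 624 * 29 * 46.2
Q = 836035.2 W


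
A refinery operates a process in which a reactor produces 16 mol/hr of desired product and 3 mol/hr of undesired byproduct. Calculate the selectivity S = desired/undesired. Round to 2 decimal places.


S = desired product rate / undesired product rate
S = 16 / 3
S = 5.33


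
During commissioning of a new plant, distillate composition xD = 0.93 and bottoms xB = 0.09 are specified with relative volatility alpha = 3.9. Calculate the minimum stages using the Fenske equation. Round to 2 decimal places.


N_min = ln((xD*(1-xB))/(xB*(1-xD))) / ln(alpha)
Numerator inside ln: 0.8463 / 0.0063 = 134.333333
ln(134.333333) = 4.900324
ln(alpha) = ln(3.9) = 1.360977
N_min = 4.900324 / 1.360977 = 3.60


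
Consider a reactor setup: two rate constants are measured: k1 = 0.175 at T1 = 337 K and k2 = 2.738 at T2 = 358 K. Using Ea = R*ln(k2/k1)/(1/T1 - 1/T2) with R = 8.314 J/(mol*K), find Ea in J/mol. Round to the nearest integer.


Ea = R * ln(k2/k1) / (1/T1 - 1/T2)
ln(k2/k1) = ln(2.738/0.175) = 2.750197
1/T1 - 1/T2 = 1/337 - 1/358 = 0.000174062961
Ea = 8.314 * 2.750197 / 0.000174062961
Ea = 131361 J/mol


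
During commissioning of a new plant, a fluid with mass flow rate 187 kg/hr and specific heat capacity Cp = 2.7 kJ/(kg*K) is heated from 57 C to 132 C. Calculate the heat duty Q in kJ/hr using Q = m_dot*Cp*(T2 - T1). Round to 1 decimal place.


Q = m_dot * Cp * (T2 - T1)
Q = 187 * 2.7 * (132 - 57)
Q = 187 * 2.7 * 75
Q = 37867.5 kJ/hr


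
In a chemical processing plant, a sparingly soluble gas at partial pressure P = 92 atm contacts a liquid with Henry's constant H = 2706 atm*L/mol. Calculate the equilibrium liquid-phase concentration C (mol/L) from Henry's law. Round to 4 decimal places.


C = P / H
C = 92 / 2706
C = 0.0340 mol/L


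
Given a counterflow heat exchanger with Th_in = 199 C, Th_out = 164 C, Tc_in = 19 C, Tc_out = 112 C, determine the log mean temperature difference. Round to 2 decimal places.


dT1 = Th_in - Tc_out = 199 - 112 = 87
dT2 = Th_out - Tc_in = 164 - 19 = 145
LMTD = (dT1 - dT2) / ln(dT1/dT2)
LMTD = (87 - 145) / ln(87/145)
LMTD = 113.54 K


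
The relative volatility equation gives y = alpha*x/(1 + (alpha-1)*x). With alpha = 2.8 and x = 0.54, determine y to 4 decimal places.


y = alpha*x / (1 + (alpha-1)*x)
y = 2.8*0.54 / (1 + (2.8-1)*0.54)
y = 1.512 / (1 + 0.972)
y = 1.512 / 1.972
y = 0.7667


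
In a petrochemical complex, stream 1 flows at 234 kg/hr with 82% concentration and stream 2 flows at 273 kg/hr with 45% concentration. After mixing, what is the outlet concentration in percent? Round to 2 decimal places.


Mass balance on solute: F1*x1 + F2*x2 = F3*x3
F3 = F1 + F2 = 234 + 273 = 507 kg/hr
x3 = (F1*x1 + F2*x2)/F3
x3 = (234*0.82 + 273*0.45) / 507
x3 = 62.08%


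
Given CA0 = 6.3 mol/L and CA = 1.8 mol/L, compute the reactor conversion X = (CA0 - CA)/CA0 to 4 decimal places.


X = (CA0 - CA) / CA0
X = (6.3 - 1.8) / 6.3
X = 4.5 / 6.3
X = 0.7143


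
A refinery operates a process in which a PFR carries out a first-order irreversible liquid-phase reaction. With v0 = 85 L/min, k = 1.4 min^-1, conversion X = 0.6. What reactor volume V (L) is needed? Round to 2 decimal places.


V = (v0/k) * ln(1/(1-X))
V = (85/1.4) * ln(1/(1-0.6))
V = 60.714286 * ln(2.5)
V = 60.714286 * 0.916291
V = 55.63 L


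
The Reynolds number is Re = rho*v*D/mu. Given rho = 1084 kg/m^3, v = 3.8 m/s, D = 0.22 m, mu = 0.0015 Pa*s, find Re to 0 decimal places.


Re = rho * v * D / mu
Re = 1084 * 3.8 * 0.22 / 0.0015
Re = 906.224 / 0.0015
Re = 604149


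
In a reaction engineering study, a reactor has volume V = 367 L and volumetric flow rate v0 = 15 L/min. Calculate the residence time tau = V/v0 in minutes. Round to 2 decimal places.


tau = V / v0
tau = 367 / 15
tau = 24.47 min


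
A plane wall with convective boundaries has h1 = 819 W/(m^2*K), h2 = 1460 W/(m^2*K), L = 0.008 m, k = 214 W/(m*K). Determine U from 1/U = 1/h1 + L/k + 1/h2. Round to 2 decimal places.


1/U = 1/h1 + L/k + 1/h2
1/U = 1/819 + 0.008/214 + 1/1460
1/U = 0.0012210012 + 3.73832e-05 + 0.0006849315
1/U = 0.0019433159
U = 514.58 W/(m^2*K)


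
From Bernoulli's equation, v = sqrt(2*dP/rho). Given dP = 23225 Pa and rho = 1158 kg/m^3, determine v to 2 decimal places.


v = sqrt(2*dP/rho)
v = sqrt(2*23225/1158)
v = sqrt(40.112263)
v = 6.33 m/s


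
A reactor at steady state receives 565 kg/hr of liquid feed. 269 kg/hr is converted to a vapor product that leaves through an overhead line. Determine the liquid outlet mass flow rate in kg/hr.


Steady-state mass balance on the main outlet: F_out = F_in - F_removed
F_out = 565 - 269
F_out = 296 kg/hr


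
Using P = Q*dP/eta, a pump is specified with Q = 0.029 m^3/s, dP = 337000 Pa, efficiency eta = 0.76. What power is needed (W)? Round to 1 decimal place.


P = Q * dP / eta
P = 0.029 * 337000 / 0.76
P = 9773.0 / 0.76
P = 12859.2 W


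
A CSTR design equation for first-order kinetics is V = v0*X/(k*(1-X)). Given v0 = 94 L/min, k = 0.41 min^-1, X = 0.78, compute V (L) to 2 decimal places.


V = v0 * X / (k * (1 - X))
V = 94 * 0.78 / (0.41 * (1 - 0.78))
V = 73.32 / (0.41 * 0.22)
V = 73.32 / 0.0902
V = 812.86 L


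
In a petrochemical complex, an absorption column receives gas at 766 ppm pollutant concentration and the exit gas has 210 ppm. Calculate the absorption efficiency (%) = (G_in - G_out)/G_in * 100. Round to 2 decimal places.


Efficiency = (G_in - G_out) / G_in * 100%
Efficiency = (766 - 210) / 766 * 100
Efficiency = 556 / 766 * 100
Efficiency = 72.58%


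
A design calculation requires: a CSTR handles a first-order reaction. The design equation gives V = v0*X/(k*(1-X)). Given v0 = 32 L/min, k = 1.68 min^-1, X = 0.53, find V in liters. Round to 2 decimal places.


V = v0 * X / (k * (1 - X))
V = 32 * 0.53 / (1.68 * (1 - 0.53))
V = 16.96 / (1.68 * 0.47)
V = 16.96 / 0.7896
V = 21.48 L


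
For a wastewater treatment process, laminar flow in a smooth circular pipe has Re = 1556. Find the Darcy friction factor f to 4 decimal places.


f = 64 / Re
f = 64 / 1556
f = 0.0411


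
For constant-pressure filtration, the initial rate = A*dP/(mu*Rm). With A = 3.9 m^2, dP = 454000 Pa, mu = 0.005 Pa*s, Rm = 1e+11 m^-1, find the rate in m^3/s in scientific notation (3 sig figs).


rate = A * dP / (mu * Rm)
rate = 3.9 * 454000 / (0.005 * 1e+11)
rate = 1770600.0 / 5.000e+08
rate = 3.54e-03 m^3/s


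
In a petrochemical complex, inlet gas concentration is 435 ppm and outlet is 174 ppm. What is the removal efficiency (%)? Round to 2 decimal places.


Efficiency = (G_in - G_out) / G_in * 100%
Efficiency = (435 - 174) / 435 * 100
Efficiency = 261 / 435 * 100
Efficiency = 60.00%


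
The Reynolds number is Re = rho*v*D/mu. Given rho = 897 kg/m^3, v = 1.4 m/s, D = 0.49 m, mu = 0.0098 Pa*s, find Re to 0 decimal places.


Re = rho * v * D / mu
Re = 897 * 1.4 * 0.49 / 0.0098
Re = 615.342 / 0.0098
Re = 62790


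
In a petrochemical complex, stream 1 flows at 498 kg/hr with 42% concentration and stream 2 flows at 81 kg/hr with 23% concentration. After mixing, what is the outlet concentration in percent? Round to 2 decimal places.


Mass balance on solute: F1*x1 + F2*x2 = F3*x3
F3 = F1 + F2 = 498 + 81 = 579 kg/hr
x3 = (F1*x1 + F2*x2)/F3
x3 = (498*0.42 + 81*0.23) / 579
x3 = 39.34%


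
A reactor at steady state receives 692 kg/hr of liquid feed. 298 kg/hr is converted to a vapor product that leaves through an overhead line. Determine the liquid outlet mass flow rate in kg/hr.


Steady-state mass balance on the main outlet: F_out = F_in - F_removed
F_out = 692 - 298
F_out = 394 kg/hr


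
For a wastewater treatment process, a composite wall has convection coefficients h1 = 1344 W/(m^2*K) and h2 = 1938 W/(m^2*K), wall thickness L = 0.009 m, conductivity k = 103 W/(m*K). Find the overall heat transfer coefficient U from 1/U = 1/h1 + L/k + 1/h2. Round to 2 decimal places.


1/U = 1/h1 + L/k + 1/h2
1/U = 1/1344 + 0.009/103 + 1/1938
1/U = 0.0007440476 + 8.73786e-05 + 0.0005159959
1/U = 0.0013474221
U = 742.16 W/(m^2*K)


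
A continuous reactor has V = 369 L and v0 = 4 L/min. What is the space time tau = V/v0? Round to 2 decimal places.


tau = V / v0
tau = 369 / 4
tau = 92.25 min


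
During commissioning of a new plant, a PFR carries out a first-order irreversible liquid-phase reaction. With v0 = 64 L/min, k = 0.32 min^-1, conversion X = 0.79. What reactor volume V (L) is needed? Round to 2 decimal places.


V = (v0/k) * ln(1/(1-X))
V = (64/0.32) * ln(1/(1-0.79))
V = 200.0 * ln(4.761905)
V = 200.0 * 1.560648
V = 312.13 L


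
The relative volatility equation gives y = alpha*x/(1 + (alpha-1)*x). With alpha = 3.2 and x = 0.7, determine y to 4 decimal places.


y = alpha*x / (1 + (alpha-1)*x)
y = 3.2*0.7 / (1 + (3.2-1)*0.7)
y = 2.24 / (1 + 1.54)
y = 2.24 / 2.54
y = 0.8819


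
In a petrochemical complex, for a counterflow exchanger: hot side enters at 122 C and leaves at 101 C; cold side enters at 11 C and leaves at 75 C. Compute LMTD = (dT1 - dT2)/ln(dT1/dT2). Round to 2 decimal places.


dT1 = Th_in - Tc_out = 122 - 75 = 47
dT2 = Th_out - Tc_in = 101 - 11 = 90
LMTD = (dT1 - dT2) / ln(dT1/dT2)
LMTD = (47 - 90) / ln(47/90)
LMTD = 66.19 K


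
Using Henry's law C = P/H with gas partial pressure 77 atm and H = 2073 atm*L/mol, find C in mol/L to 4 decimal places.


C = P / H
C = 77 / 2073
C = 0.0371 mol/L


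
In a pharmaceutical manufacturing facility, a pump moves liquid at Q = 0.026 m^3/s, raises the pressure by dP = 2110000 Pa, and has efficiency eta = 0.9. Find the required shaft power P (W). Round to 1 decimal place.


P = Q * dP / eta
P = 0.026 * 2110000 / 0.9
P = 54860.0 / 0.9
P = 60955.6 W


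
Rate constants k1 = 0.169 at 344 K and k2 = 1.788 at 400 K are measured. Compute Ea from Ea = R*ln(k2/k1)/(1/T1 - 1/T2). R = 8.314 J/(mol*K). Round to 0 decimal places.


Ea = R * ln(k2/k1) / (1/T1 - 1/T2)
ln(k2/k1) = ln(1.788/0.169) = 2.3589542
1/T1 - 1/T2 = 1/344 - 1/400 = 0.000406976744
Ea = 8.314 * 2.3589542 / 0.000406976744
Ea = 48190 J/mol


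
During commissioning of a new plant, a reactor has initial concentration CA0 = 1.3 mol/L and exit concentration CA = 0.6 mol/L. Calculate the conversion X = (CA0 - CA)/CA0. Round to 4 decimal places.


X = (CA0 - CA) / CA0
X = (1.3 - 0.6) / 1.3
X = 0.7 / 1.3
X = 0.5385


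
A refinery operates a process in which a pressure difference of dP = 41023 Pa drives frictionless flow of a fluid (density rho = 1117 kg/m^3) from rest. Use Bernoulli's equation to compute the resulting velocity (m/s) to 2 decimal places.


v = sqrt(2*dP/rho)
v = sqrt(2*41023/1117)
v = sqrt(73.452104)
v = 8.57 m/s


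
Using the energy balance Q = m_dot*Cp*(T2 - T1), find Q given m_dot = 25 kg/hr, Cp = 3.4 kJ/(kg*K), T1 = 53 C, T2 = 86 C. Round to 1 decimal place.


Q = m_dot * Cp * (T2 - T1)
Q = 25 * 3.4 * (86 - 53)
Q = 25 * 3.4 * 33
Q = 2805.0 kJ/hr


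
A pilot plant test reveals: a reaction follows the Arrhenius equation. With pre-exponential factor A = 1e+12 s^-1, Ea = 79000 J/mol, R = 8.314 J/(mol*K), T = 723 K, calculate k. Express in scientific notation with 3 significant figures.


k = A * exp(-Ea/(R*T))
k = 1e+12 * exp(-79000 / (8.314 * 723))
k = 1e+12 * exp(-13.142524)
k = 1.96e+06


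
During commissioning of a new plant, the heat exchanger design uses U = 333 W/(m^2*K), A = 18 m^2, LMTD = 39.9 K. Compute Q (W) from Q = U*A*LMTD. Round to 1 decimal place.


Q = U * A * LMTD
Q = 333 * 18 * 39.9
Q = 239160.6 W


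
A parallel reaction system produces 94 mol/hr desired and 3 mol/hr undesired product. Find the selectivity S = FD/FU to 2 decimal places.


S = desired product rate / undesired product rate
S = 94 / 3
S = 31.33


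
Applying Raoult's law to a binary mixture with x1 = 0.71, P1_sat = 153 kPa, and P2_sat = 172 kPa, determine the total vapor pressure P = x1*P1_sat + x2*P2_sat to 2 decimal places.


P = x1*P1_sat + x2*P2_sat
x2 = 1 - x1 = 1 - 0.71 = 0.29
P = 0.71*153 + 0.29*172
P = 108.63 + 49.88
P = 158.51 kPa


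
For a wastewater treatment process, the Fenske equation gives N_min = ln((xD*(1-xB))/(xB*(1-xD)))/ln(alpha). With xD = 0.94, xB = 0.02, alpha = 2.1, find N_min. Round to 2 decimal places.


N_min = ln((xD*(1-xB))/(xB*(1-xD))) / ln(alpha)
Numerator inside ln: 0.9212 / 0.0012 = 767.666667
ln(767.666667) = 6.643356
ln(alpha) = ln(2.1) = 0.741937
N_min = 6.643356 / 0.741937 = 8.95


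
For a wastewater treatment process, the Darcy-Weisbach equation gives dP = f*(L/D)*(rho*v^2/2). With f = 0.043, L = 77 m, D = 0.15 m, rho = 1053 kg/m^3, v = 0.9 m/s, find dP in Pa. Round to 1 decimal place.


dP = f * (L/D) * (rho*v^2/2)
dP = 0.043 * (77/0.15) * (1053*0.9^2/2)
L/D = 513.33333333
rho*v^2/2 = 1053*0.81/2 = 426.465
dP = 0.043 * 513.33333333 * 426.465
dP = 9413.5 Pa


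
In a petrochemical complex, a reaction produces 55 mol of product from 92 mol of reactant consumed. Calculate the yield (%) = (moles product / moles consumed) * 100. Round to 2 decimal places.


Yield = (moles product / moles consumed) * 100%
Yield = (55 / 92) * 100
Yield = 0.5978 * 100
Yield = 59.78%


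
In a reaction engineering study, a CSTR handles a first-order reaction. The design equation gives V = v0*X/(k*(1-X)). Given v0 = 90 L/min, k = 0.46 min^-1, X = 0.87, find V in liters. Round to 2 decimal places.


V = v0 * X / (k * (1 - X))
V = 90 * 0.87 / (0.46 * (1 - 0.87))
V = 78.3 / (0.46 * 0.13)
V = 78.3 / 0.0598
V = 1309.36 L


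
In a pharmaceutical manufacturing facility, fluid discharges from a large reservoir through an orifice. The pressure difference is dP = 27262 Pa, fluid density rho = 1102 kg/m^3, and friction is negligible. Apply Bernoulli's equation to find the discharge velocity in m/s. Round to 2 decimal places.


v = sqrt(2*dP/rho)
v = sqrt(2*27262/1102)
v = sqrt(49.477314)
v = 7.03 m/s


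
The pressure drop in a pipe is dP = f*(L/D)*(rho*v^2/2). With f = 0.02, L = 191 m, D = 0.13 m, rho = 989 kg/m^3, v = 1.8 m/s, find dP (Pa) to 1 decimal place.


dP = f * (L/D) * (rho*v^2/2)
dP = 0.02 * (191/0.13) * (989*1.8^2/2)
L/D = 1469.23076923
rho*v^2/2 = 989*3.24/2 = 1602.18
dP = 0.02 * 1469.23076923 * 1602.18
dP = 47079.4 Pa


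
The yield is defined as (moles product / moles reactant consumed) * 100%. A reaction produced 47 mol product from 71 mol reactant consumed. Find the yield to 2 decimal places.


Yield = (moles product / moles consumed) * 100%
Yield = (47 / 71) * 100
Yield = 0.662 * 100
Yield = 66.20%


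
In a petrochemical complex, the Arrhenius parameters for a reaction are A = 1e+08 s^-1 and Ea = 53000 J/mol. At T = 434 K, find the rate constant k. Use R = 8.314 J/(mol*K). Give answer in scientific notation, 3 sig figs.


k = A * exp(-Ea/(R*T))
k = 1e+08 * exp(-53000 / (8.314 * 434))
k = 1e+08 * exp(-14.688455)
k = 4.18e+01


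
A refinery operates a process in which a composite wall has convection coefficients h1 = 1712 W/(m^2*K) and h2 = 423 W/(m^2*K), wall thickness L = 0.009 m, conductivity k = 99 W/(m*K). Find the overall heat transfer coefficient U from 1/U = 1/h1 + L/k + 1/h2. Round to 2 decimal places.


1/U = 1/h1 + L/k + 1/h2
1/U = 1/1712 + 0.009/99 + 1/423
1/U = 0.0005841121 + 9.09091e-05 + 0.0023640662
1/U = 0.0030390874
U = 329.05 W/(m^2*K)


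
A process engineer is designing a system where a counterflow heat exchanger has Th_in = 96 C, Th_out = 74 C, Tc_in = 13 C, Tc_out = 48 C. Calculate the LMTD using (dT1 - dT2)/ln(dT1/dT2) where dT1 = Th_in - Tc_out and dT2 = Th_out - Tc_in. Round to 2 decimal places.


dT1 = Th_in - Tc_out = 96 - 48 = 48
dT2 = Th_out - Tc_in = 74 - 13 = 61
LMTD = (dT1 - dT2) / ln(dT1/dT2)
LMTD = (48 - 61) / ln(48/61)
LMTD = 54.24 K


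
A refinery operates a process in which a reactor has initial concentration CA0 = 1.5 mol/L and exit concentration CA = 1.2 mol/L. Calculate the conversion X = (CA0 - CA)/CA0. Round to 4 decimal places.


X = (CA0 - CA) / CA0
X = (1.5 - 1.2) / 1.5
X = 0.3 / 1.5
X = 0.2000


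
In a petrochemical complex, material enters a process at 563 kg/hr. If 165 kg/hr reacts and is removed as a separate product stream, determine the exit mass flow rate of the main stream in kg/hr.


Steady-state mass balance on the main outlet: F_out = F_in - F_removed
F_out = 563 - 165
F_out = 398 kg/hr


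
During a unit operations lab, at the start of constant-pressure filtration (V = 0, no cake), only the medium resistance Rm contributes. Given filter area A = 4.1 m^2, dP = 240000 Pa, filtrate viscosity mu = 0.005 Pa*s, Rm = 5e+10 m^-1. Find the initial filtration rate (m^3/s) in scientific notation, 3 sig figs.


rate = A * dP / (mu * Rm)
rate = 4.1 * 240000 / (0.005 * 5e+10)
rate = 984000.0 / 2.500e+08
rate = 3.94e-03 m^3/s
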